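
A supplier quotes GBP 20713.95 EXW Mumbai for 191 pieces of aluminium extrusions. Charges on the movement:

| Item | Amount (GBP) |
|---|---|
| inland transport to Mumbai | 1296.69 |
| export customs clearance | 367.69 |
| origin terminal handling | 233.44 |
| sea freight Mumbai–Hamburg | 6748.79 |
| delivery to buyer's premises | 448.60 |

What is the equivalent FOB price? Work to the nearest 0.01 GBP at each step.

FOB price: GBP 22611.77

Not relevant to the conversion: delivery, freight — on the buyer under both terms; not part of either seller's price.
From EXW to FOB, the seller additionally bears: inland to port, export clearance, origin terminal.
FOB price = 20713.95 + 1296.69 + 367.69 + 233.44 = 22611.77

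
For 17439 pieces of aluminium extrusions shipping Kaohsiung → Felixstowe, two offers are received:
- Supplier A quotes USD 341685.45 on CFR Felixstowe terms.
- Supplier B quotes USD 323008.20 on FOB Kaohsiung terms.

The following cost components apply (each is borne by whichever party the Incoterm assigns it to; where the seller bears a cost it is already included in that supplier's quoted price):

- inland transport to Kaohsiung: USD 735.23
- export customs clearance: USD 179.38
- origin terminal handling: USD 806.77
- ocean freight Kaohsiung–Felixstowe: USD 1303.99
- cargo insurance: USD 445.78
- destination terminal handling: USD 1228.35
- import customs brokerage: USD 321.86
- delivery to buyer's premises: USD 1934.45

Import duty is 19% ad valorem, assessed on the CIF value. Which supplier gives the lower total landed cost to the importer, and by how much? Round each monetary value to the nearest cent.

Supplier A (CFR):
CIF value = CFR price + insurance = 341685.45 + 445.78 = 342131.23
Import duty = 342131.23 × 19% = 65004.93
Buyer bears (A): 445.78 + 1228.35 + 321.86 + 1934.45 = 3930.44
Landed cost (A) = invoice 341685.45 + 3930.44 + duty 65004.93 = 410620.82
Supplier B (FOB):
CIF value = FOB price + freight + insurance = 323008.20 + 1303.99 + 445.78 = 324757.97
Import duty = 324757.97 × 19% = 61704.01
Buyer bears (B): 1303.99 + 445.78 + 1228.35 + 321.86 + 1934.45 = 5234.43
Landed cost (B) = invoice 323008.20 + 5234.43 + duty 61704.01 = 389946.64
Difference = |410620.82 − 389946.64| = 20674.18

Supplier B is cheaper by USD 20674.18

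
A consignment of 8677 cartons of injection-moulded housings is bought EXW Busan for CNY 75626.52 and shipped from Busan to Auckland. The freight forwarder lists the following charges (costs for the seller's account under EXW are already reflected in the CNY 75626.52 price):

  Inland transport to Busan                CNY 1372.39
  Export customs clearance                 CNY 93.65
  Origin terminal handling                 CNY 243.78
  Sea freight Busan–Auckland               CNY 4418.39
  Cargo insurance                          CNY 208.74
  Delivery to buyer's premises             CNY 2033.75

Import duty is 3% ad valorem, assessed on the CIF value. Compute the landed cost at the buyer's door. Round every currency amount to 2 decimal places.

EXW: the seller makes goods available at their premises; the buyer bears all onward costs.
CIF value = EXW price + inland to port + export clearance + origin terminal + freight + insurance = 75626.52 + 1372.39 + 93.65 + 243.78 + 4418.39 + 208.74 = 81963.47
Import duty = 81963.47 × 3% = 2458.90
Buyer bears: inland to port 1372.39 + export clearance 93.65 + origin terminal 243.78 + freight 4418.39 + insurance 208.74 + delivery 2033.75 + duty 2458.90 = 10829.60
Landed cost = invoice 75626.52 + 10829.60 = 86456.12

Total landed cost: CNY 86456.12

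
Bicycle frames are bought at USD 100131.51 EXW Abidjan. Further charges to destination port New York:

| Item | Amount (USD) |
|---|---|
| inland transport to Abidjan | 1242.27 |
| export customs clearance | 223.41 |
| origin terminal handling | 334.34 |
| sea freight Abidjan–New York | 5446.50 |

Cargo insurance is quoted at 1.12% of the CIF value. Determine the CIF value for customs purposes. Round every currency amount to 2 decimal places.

CIF value: USD 108594.29

Let C be the CIF value. C = EXW price + pre-shipment costs + freight + 1.12% × C
C − 1.12% × C = 100131.51 + 1242.27 + 223.41 + 334.34 + 5446.50
0.9888 × C = 107378.03
C = 107378.03 / 0.9888 = 108594.29
Insurance premium = 1.12% × 108594.29 = 1216.26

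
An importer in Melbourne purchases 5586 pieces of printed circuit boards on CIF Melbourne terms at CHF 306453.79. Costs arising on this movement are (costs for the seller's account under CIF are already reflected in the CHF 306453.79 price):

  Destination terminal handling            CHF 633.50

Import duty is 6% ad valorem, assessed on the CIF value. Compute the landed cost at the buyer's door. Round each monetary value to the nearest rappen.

Total landed cost: CHF 325474.52

CIF: the seller pays costs through ocean freight and marine insurance to the destination port.
The CIF price already equals the CIF value: 306453.79
Import duty = 306453.79 × 6% = 18387.23
Buyer bears: destination terminal 633.50 + duty 18387.23 = 19020.73
Landed cost = invoice 306453.79 + 19020.73 = 325474.52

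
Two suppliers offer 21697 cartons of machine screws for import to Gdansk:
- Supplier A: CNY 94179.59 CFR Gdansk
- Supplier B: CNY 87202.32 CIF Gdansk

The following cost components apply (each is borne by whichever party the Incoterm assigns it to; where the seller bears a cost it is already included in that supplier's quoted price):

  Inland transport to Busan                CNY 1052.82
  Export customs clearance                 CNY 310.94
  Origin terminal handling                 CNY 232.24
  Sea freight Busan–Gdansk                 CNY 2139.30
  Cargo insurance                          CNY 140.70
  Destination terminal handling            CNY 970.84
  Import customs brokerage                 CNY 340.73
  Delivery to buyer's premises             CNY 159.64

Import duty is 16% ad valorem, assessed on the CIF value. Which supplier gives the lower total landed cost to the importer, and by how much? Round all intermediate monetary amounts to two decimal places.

Supplier A (CFR):
CIF value = CFR price + insurance = 94179.59 + 140.70 = 94320.29
Import duty = 94320.29 × 16% = 15091.25
Buyer bears (A): 140.70 + 970.84 + 340.73 + 159.64 = 1611.91
Landed cost (A) = invoice 94179.59 + 1611.91 + duty 15091.25 = 110882.75
Supplier B (CIF):
The CIF price already equals the CIF value: 87202.32
Import duty = 87202.32 × 16% = 13952.37
Buyer bears (B): 970.84 + 340.73 + 159.64 = 1471.21
Landed cost (B) = invoice 87202.32 + 1471.21 + duty 13952.37 = 102625.90
Difference = |110882.75 − 102625.90| = 8256.85

Supplier B is cheaper by CNY 8256.85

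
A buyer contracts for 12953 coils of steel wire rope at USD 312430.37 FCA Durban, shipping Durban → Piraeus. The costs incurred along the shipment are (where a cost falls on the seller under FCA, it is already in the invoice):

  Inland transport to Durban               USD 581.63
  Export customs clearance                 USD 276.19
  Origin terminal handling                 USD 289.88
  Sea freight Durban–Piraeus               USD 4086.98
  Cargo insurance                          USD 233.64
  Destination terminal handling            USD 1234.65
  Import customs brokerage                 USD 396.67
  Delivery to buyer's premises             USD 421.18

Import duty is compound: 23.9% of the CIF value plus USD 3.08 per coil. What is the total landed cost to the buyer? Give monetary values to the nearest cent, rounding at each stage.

FCA: the seller delivers export-cleared goods to the carrier; the buyer bears costs from that point.
Already in the invoice (seller's account under FCA): inland to port, export clearance — exclude.
CIF value = FCA price + origin terminal + freight + insurance = 312430.37 + 289.88 + 4086.98 + 233.64 = 317040.87
Ad valorem component: 317040.87 × 23.9% = 75772.77
Specific component: 12953 × 3.08 = 39895.24
Import duty = 75772.77 + 39895.24 = 115668.01
Buyer bears: origin terminal 289.88 + freight 4086.98 + insurance 233.64 + destination terminal 1234.65 + brokerage 396.67 + delivery 421.18 + duty 115668.01 = 122331.01
Landed cost = invoice 312430.37 + 122331.01 = 434761.38

Total landed cost: USD 434761.38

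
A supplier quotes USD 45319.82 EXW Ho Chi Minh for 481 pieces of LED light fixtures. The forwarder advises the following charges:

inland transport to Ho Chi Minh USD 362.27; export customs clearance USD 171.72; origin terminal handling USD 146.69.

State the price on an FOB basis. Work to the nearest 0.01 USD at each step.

FOB price: USD 46000.50

From EXW to FOB, the seller additionally bears: inland to port, export clearance, origin terminal.
FOB price = 45319.82 + 362.27 + 171.72 + 146.69 = 46000.50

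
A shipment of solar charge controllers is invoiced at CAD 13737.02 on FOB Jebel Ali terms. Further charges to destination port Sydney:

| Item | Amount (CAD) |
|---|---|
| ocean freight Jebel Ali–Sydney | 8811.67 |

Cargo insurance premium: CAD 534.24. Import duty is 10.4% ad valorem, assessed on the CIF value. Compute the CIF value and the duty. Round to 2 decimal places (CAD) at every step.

CIF value: CAD 23082.93; import duty: CAD 2400.62

CIF = FOB price + freight + insurance
CIF = 13737.02 + 8811.67 + 534.24 = 23082.93
Import duty = 23082.93 × 10.4% = 2400.62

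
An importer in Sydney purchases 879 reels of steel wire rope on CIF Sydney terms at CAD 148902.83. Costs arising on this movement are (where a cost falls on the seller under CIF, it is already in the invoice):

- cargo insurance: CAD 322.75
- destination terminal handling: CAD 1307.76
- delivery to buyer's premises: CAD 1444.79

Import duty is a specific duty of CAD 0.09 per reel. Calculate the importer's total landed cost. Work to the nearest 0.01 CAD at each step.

CIF: the seller pays costs through ocean freight and marine insurance to the destination port.
Already in the invoice (seller's account under CIF): insurance — exclude.
The CIF price already equals the CIF value: 148902.83
Import duty = 879 × 0.09 = 79.11
Buyer bears: destination terminal 1307.76 + delivery 1444.79 + duty 79.11 = 2831.66
Landed cost = invoice 148902.83 + 2831.66 = 151734.49

Total landed cost: CAD 151734.49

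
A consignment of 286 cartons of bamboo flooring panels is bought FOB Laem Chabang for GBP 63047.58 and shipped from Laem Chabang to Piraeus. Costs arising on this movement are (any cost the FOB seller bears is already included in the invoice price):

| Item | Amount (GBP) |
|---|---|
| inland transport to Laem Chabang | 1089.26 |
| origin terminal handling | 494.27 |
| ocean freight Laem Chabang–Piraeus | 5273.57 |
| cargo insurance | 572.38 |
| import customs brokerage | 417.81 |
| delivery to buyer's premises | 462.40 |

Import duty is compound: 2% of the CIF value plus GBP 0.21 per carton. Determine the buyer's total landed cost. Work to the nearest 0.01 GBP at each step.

Total landed cost: GBP 71211.67

FOB: the seller bears costs until goods are on board at the origin port; the buyer bears freight, insurance and all costs thereafter.
Already in the invoice (seller's account under FOB): inland to port, origin terminal — exclude.
CIF value = FOB price + freight + insurance = 63047.58 + 5273.57 + 572.38 = 68893.53
Ad valorem component: 68893.53 × 2% = 1377.87
Specific component: 286 × 0.21 = 60.06
Import duty = 1377.87 + 60.06 = 1437.93
Buyer bears: freight 5273.57 + insurance 572.38 + brokerage 417.81 + delivery 462.40 + duty 1437.93 = 8164.09
Landed cost = invoice 63047.58 + 8164.09 = 71211.67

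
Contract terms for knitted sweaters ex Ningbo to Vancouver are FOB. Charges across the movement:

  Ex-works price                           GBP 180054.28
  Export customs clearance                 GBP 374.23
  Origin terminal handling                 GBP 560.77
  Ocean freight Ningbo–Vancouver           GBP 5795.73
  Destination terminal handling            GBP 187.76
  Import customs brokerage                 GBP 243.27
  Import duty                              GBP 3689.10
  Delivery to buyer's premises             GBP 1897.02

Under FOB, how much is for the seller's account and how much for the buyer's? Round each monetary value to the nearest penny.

FOB: the seller bears costs until goods are on board at the origin port; the buyer bears freight, insurance and all costs thereafter.
Seller's account: goods 180054.28 + export clearance 374.23 + origin terminal 560.77 = 180989.28
Buyer's account: freight 5795.73 + destination terminal 187.76 + brokerage 243.27 + duty 3689.10 + delivery 1897.02 = 11812.88

Seller: GBP 180989.28; buyer: GBP 11812.88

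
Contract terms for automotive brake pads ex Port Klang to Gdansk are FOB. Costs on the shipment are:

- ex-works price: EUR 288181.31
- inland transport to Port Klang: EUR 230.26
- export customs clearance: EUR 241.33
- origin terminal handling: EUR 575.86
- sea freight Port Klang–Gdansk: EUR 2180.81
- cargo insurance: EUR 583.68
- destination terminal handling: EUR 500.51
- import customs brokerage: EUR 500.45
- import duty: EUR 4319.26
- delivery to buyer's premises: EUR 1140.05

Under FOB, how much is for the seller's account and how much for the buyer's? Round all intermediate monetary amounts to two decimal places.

FOB: the seller bears costs until goods are on board at the origin port; the buyer bears freight, insurance and all costs thereafter.
Seller's account: goods 288181.31 + inland to port 230.26 + export clearance 241.33 + origin terminal 575.86 = 289228.76
Buyer's account: freight 2180.81 + insurance 583.68 + destination terminal 500.51 + brokerage 500.45 + duty 4319.26 + delivery 1140.05 = 9224.76

Seller: EUR 289228.76; buyer: EUR 9224.76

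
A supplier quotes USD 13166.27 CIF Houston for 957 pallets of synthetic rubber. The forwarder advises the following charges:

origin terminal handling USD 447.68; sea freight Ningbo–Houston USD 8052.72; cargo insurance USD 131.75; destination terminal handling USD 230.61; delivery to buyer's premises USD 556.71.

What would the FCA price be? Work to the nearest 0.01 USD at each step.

FCA price: USD 4534.12

Not relevant to the conversion: destination terminal, delivery — on the buyer under both terms; not part of either seller's price.
From CIF to FCA, the seller no longer bears: origin terminal, freight, insurance.
FCA price = 13166.27 − 447.68 − 8052.72 − 131.75 = 4534.12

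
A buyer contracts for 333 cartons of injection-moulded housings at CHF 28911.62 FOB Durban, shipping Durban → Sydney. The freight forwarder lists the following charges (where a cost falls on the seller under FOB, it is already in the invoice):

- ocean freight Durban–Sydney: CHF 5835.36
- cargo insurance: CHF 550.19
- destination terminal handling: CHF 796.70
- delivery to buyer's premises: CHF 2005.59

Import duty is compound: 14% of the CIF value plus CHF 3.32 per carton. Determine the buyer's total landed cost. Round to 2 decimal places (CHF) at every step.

Total landed cost: CHF 44146.62

FOB: the seller bears costs until goods are on board at the origin port; the buyer bears freight, insurance and all costs thereafter.
CIF value = FOB price + freight + insurance = 28911.62 + 5835.36 + 550.19 = 35297.17
Ad valorem component: 35297.17 × 14% = 4941.60
Specific component: 333 × 3.32 = 1105.56
Import duty = 4941.60 + 1105.56 = 6047.16
Buyer bears: freight 5835.36 + insurance 550.19 + destination terminal 796.70 + delivery 2005.59 + duty 6047.16 = 15235.00
Landed cost = invoice 28911.62 + 15235.00 = 44146.62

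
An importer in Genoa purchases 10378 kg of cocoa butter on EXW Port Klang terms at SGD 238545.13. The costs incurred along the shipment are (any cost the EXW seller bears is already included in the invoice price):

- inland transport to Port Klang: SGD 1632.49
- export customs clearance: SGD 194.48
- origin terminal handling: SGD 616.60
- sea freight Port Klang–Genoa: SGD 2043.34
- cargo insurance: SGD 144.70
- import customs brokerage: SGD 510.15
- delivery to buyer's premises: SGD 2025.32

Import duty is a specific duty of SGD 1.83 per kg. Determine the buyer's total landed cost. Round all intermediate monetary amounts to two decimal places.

Total landed cost: SGD 264703.95

EXW: the seller makes goods available at their premises; the buyer bears all onward costs.
CIF value = EXW price + inland to port + export clearance + origin terminal + freight + insurance = 238545.13 + 1632.49 + 194.48 + 616.60 + 2043.34 + 144.70 = 243176.74
Import duty = 10378 × 1.83 = 18991.74
Buyer bears: inland to port 1632.49 + export clearance 194.48 + origin terminal 616.60 + freight 2043.34 + insurance 144.70 + brokerage 510.15 + delivery 2025.32 + duty 18991.74 = 26158.82
Landed cost = invoice 238545.13 + 26158.82 = 264703.95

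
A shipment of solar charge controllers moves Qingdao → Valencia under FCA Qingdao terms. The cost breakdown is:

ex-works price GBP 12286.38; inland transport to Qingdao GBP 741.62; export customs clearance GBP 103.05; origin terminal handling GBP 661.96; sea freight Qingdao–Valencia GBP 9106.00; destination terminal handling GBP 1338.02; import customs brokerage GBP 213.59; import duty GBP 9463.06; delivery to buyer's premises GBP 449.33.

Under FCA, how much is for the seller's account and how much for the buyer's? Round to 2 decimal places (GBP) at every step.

FCA: the seller delivers export-cleared goods to the carrier; the buyer bears costs from that point.
Seller's account: goods 12286.38 + inland to port 741.62 + export clearance 103.05 = 13131.05
Buyer's account: origin terminal 661.96 + freight 9106.00 + destination terminal 1338.02 + brokerage 213.59 + duty 9463.06 + delivery 449.33 = 21231.96

Seller: GBP 13131.05; buyer: GBP 21231.96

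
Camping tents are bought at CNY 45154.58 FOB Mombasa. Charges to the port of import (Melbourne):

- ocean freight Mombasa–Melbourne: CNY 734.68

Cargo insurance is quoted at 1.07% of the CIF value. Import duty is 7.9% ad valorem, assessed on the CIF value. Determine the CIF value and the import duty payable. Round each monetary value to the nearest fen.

CIF value: CNY 46385.59; import duty: CNY 3664.46

Let C be the CIF value. C = FOB price + freight + 1.07% × C
C − 1.07% × C = 45154.58 + 734.68
0.9893 × C = 45889.26
C = 45889.26 / 0.9893 = 46385.59
Insurance premium = 1.07% × 46385.59 = 496.33
Import duty = 46385.59 × 7.9% = 3664.46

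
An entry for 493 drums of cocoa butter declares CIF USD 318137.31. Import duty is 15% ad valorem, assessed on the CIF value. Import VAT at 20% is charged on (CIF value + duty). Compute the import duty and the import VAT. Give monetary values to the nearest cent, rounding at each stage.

Import duty: USD 47720.60; import VAT: USD 73171.58

Import duty = 318137.31 × 15% = 47720.60
VAT base = CIF + duty = 318137.31 + 47720.60 = 365857.91
Import VAT = 365857.91 × 20% = 73171.58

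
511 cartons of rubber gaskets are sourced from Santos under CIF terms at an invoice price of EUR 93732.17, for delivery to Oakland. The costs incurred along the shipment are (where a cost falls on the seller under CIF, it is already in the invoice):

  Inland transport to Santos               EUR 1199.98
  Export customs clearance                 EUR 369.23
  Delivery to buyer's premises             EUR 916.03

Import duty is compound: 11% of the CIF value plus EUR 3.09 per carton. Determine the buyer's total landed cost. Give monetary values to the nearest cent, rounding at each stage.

CIF: the seller pays costs through ocean freight and marine insurance to the destination port.
Already in the invoice (seller's account under CIF): inland to port, export clearance — exclude.
The CIF price already equals the CIF value: 93732.17
Ad valorem component: 93732.17 × 11% = 10310.54
Specific component: 511 × 3.09 = 1578.99
Import duty = 10310.54 + 1578.99 = 11889.53
Buyer bears: delivery 916.03 + duty 11889.53 = 12805.56
Landed cost = invoice 93732.17 + 12805.56 = 106537.73

Total landed cost: EUR 106537.73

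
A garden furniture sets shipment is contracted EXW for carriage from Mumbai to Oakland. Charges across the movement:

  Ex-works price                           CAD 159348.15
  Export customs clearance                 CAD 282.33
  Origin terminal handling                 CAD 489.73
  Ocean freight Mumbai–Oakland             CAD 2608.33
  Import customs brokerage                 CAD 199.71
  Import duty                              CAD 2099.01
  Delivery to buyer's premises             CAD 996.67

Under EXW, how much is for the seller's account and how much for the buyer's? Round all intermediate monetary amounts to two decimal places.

Seller: CAD 159348.15; buyer: CAD 6675.78

EXW: the seller makes goods available at their premises; the buyer bears all onward costs.
Seller's account: goods 159348.15 = 159348.15
Buyer's account: export clearance 282.33 + origin terminal 489.73 + freight 2608.33 + brokerage 199.71 + duty 2099.01 + delivery 996.67 = 6675.78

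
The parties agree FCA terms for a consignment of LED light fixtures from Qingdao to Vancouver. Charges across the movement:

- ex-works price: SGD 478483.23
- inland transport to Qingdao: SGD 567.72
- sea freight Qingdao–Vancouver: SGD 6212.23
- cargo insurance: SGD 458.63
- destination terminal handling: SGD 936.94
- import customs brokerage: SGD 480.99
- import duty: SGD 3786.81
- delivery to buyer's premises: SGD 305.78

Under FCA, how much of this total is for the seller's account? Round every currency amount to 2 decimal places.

FCA: the seller delivers export-cleared goods to the carrier; the buyer bears costs from that point.
Seller's account: goods 478483.23 + inland to port 567.72 = 479050.95
Buyer's account: freight 6212.23 + insurance 458.63 + destination terminal 936.94 + brokerage 480.99 + duty 3786.81 + delivery 305.78 = 12181.38

Seller's account: SGD 479050.95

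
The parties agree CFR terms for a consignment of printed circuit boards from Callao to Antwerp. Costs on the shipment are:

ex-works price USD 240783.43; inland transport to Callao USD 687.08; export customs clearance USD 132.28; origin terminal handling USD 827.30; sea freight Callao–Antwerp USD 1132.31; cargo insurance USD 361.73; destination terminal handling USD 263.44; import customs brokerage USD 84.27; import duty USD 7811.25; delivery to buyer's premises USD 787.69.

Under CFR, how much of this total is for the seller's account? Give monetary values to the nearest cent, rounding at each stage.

Seller's account: USD 243562.40

CFR: the seller pays costs through ocean freight to the destination port, but not insurance.
Seller's account: goods 240783.43 + inland to port 687.08 + export clearance 132.28 + origin terminal 827.30 + freight 1132.31 = 243562.40
Buyer's account: insurance 361.73 + destination terminal 263.44 + brokerage 84.27 + duty 7811.25 + delivery 787.69 = 9308.38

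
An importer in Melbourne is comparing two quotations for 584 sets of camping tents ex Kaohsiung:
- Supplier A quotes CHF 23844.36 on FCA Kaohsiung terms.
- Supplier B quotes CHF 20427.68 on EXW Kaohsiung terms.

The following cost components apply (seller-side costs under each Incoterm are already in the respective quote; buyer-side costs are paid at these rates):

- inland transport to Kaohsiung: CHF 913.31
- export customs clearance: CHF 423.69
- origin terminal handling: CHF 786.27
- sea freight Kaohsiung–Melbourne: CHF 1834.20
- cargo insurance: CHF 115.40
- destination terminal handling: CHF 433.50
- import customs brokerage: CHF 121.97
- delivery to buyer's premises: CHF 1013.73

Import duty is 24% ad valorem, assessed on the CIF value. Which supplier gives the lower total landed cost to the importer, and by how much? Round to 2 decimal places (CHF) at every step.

Supplier B is cheaper by CHF 2578.81

Supplier A (FCA):
CIF value = FCA price + origin terminal + freight + insurance = 23844.36 + 786.27 + 1834.20 + 115.40 = 26580.23
Import duty = 26580.23 × 24% = 6379.26
Buyer bears (A): 786.27 + 1834.20 + 115.40 + 433.50 + 121.97 + 1013.73 = 4305.07
Landed cost (A) = invoice 23844.36 + 4305.07 + duty 6379.26 = 34528.69
Supplier B (EXW):
CIF value = EXW price + inland to port + export clearance + origin terminal + freight + insurance = 20427.68 + 913.31 + 423.69 + 786.27 + 1834.20 + 115.40 = 24500.55
Import duty = 24500.55 × 24% = 5880.13
Buyer bears (B): 913.31 + 423.69 + 786.27 + 1834.20 + 115.40 + 433.50 + 121.97 + 1013.73 = 5642.07
Landed cost (B) = invoice 20427.68 + 5642.07 + duty 5880.13 = 31949.88
Difference = |34528.69 − 31949.88| = 2578.81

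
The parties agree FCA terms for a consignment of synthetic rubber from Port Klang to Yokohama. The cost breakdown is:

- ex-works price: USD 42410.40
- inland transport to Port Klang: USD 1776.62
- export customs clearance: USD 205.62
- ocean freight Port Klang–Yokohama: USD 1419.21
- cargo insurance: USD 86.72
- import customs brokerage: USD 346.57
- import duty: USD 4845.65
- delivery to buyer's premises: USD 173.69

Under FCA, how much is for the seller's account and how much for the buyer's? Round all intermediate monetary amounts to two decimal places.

FCA: the seller delivers export-cleared goods to the carrier; the buyer bears costs from that point.
Seller's account: goods 42410.40 + inland to port 1776.62 + export clearance 205.62 = 44392.64
Buyer's account: freight 1419.21 + insurance 86.72 + brokerage 346.57 + duty 4845.65 + delivery 173.69 = 6871.84

Seller: USD 44392.64; buyer: USD 6871.84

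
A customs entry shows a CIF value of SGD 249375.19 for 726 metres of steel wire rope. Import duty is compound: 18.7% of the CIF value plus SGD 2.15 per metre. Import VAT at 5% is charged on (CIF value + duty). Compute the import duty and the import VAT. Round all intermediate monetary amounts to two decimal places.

Import duty: SGD 48194.06; import VAT: SGD 14878.46

Ad valorem component: 249375.19 × 18.7% = 46633.16
Specific component: 726 × 2.15 = 1560.90
Import duty = 46633.16 + 1560.90 = 48194.06
VAT base = CIF + duty = 249375.19 + 48194.06 = 297569.25
Import VAT = 297569.25 × 5% = 14878.46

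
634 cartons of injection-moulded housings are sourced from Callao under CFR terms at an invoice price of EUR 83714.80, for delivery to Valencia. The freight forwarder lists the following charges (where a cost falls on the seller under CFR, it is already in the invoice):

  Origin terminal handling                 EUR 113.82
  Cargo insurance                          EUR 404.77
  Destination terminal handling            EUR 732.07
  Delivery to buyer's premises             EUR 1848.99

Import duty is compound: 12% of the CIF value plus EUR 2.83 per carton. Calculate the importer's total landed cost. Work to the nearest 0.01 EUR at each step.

Total landed cost: EUR 98589.20

CFR: the seller pays costs through ocean freight to the destination port, but not insurance.
Already in the invoice (seller's account under CFR): origin terminal — exclude.
CIF value = CFR price + insurance = 83714.80 + 404.77 = 84119.57
Ad valorem component: 84119.57 × 12% = 10094.35
Specific component: 634 × 2.83 = 1794.22
Import duty = 10094.35 + 1794.22 = 11888.57
Buyer bears: insurance 404.77 + destination terminal 732.07 + delivery 1848.99 + duty 11888.57 = 14874.40
Landed cost = invoice 83714.80 + 14874.40 = 98589.20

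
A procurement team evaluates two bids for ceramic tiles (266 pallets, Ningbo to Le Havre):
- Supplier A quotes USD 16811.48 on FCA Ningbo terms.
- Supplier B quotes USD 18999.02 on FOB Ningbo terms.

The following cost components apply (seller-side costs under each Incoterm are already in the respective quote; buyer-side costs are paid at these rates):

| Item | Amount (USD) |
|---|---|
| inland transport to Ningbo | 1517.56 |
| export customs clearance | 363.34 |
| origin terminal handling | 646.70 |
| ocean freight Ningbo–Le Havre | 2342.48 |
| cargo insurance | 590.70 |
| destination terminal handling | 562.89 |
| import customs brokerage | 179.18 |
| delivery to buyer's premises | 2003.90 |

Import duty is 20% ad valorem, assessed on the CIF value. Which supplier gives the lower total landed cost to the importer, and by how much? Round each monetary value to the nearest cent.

Supplier A (FCA):
CIF value = FCA price + origin terminal + freight + insurance = 16811.48 + 646.70 + 2342.48 + 590.70 = 20391.36
Import duty = 20391.36 × 20% = 4078.27
Buyer bears (A): 646.70 + 2342.48 + 590.70 + 562.89 + 179.18 + 2003.90 = 6325.85
Landed cost (A) = invoice 16811.48 + 6325.85 + duty 4078.27 = 27215.60
Supplier B (FOB):
CIF value = FOB price + freight + insurance = 18999.02 + 2342.48 + 590.70 = 21932.20
Import duty = 21932.20 × 20% = 4386.44
Buyer bears (B): 2342.48 + 590.70 + 562.89 + 179.18 + 2003.90 = 5679.15
Landed cost (B) = invoice 18999.02 + 5679.15 + duty 4386.44 = 29064.61
Difference = |27215.60 − 29064.61| = 1849.01

Supplier A is cheaper by USD 1849.01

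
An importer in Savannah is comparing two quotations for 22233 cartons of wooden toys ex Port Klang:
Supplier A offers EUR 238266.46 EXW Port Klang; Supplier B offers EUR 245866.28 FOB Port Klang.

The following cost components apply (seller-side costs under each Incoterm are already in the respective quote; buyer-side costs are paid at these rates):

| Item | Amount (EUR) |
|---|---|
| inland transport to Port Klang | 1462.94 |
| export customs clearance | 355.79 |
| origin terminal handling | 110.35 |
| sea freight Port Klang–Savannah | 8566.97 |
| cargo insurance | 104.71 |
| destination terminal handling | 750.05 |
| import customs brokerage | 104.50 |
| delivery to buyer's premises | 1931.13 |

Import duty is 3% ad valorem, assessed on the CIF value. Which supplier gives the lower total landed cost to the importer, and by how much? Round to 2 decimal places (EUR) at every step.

Supplier A (EXW):
CIF value = EXW price + inland to port + export clearance + origin terminal + freight + insurance = 238266.46 + 1462.94 + 355.79 + 110.35 + 8566.97 + 104.71 = 248867.22
Import duty = 248867.22 × 3% = 7466.02
Buyer bears (A): 1462.94 + 355.79 + 110.35 + 8566.97 + 104.71 + 750.05 + 104.50 + 1931.13 = 13386.44
Landed cost (A) = invoice 238266.46 + 13386.44 + duty 7466.02 = 259118.92
Supplier B (FOB):
CIF value = FOB price + freight + insurance = 245866.28 + 8566.97 + 104.71 = 254537.96
Import duty = 254537.96 × 3% = 7636.14
Buyer bears (B): 8566.97 + 104.71 + 750.05 + 104.50 + 1931.13 = 11457.36
Landed cost (B) = invoice 245866.28 + 11457.36 + duty 7636.14 = 264959.78
Difference = |259118.92 − 264959.78| = 5840.86

Supplier A is cheaper by EUR 5840.86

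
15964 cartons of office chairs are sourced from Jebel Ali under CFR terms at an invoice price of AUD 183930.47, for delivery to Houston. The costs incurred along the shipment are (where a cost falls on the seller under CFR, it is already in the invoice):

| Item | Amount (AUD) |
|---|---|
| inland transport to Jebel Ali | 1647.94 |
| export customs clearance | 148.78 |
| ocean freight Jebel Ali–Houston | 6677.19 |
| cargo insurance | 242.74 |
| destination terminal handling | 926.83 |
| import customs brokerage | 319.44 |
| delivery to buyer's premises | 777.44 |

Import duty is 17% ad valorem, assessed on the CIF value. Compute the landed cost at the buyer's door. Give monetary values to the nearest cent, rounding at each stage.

CFR: the seller pays costs through ocean freight to the destination port, but not insurance.
Already in the invoice (seller's account under CFR): inland to port, export clearance, freight — exclude.
CIF value = CFR price + insurance = 183930.47 + 242.74 = 184173.21
Import duty = 184173.21 × 17% = 31309.45
Buyer bears: insurance 242.74 + destination terminal 926.83 + brokerage 319.44 + delivery 777.44 + duty 31309.45 = 33575.90
Landed cost = invoice 183930.47 + 33575.90 = 217506.37

Total landed cost: AUD 217506.37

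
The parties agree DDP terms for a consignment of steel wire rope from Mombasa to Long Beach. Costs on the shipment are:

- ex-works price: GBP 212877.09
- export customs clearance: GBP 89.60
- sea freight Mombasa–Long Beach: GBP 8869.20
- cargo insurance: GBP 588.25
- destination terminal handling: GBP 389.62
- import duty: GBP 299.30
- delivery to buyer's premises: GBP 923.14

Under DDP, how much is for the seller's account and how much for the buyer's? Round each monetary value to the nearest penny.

DDP: the seller bears all costs including import duty.
Seller's account: goods 212877.09 + export clearance 89.60 + freight 8869.20 + insurance 588.25 + destination terminal 389.62 + duty 299.30 + delivery 923.14 = 224036.20
Buyer's account: 0.00

Seller: GBP 224036.20; buyer: GBP 0.00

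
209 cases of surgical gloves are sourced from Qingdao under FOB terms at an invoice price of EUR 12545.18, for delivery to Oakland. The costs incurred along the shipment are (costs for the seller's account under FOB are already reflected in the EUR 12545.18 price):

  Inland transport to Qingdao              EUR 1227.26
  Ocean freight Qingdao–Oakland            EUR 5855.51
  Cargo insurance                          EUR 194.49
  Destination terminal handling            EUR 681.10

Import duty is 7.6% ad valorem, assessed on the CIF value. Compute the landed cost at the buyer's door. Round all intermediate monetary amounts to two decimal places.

FOB: the seller bears costs until goods are on board at the origin port; the buyer bears freight, insurance and all costs thereafter.
Already in the invoice (seller's account under FOB): inland to port — exclude.
CIF value = FOB price + freight + insurance = 12545.18 + 5855.51 + 194.49 = 18595.18
Import duty = 18595.18 × 7.6% = 1413.23
Buyer bears: freight 5855.51 + insurance 194.49 + destination terminal 681.10 + duty 1413.23 = 8144.33
Landed cost = invoice 12545.18 + 8144.33 = 20689.51

Total landed cost: EUR 20689.51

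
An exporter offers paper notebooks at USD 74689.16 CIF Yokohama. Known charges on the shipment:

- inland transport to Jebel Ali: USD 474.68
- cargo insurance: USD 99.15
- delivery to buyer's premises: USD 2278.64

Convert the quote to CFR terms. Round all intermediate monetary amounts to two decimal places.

Not relevant to the conversion: inland to port — on the seller under both CIF and CFR; already in the CIF price and stays in the CFR price. delivery — on the buyer under both terms; not part of either seller's price.
From CIF to CFR, the seller no longer bears: insurance.
CFR price = 74689.16 − 99.15 = 74590.01

CFR price: USD 74590.01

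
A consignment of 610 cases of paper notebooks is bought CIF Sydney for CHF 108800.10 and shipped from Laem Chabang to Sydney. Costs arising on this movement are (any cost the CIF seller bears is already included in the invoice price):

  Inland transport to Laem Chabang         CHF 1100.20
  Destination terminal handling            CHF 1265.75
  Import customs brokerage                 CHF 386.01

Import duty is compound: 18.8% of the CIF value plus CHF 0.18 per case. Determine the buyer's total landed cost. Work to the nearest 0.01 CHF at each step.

CIF: the seller pays costs through ocean freight and marine insurance to the destination port.
Already in the invoice (seller's account under CIF): inland to port — exclude.
The CIF price already equals the CIF value: 108800.10
Ad valorem component: 108800.10 × 18.8% = 20454.42
Specific component: 610 × 0.18 = 109.80
Import duty = 20454.42 + 109.80 = 20564.22
Buyer bears: destination terminal 1265.75 + brokerage 386.01 + duty 20564.22 = 22215.98
Landed cost = invoice 108800.10 + 22215.98 = 131016.08

Total landed cost: CHF 131016.08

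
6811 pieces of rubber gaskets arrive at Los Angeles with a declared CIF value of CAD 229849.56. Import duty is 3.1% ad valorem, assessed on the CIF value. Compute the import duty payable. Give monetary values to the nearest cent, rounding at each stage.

Import duty: CAD 7125.34

Import duty = 229849.56 × 3.1% = 7125.34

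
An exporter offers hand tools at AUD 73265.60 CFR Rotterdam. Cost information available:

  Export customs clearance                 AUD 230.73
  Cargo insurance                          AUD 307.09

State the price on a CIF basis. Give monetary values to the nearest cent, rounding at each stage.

Not relevant to the conversion: export clearance — on the seller under both CFR and CIF; already in the CFR price and stays in the CIF price.
From CFR to CIF, the seller additionally bears: insurance.
CIF price = 73265.60 + 307.09 = 73572.69

CIF price: AUD 73572.69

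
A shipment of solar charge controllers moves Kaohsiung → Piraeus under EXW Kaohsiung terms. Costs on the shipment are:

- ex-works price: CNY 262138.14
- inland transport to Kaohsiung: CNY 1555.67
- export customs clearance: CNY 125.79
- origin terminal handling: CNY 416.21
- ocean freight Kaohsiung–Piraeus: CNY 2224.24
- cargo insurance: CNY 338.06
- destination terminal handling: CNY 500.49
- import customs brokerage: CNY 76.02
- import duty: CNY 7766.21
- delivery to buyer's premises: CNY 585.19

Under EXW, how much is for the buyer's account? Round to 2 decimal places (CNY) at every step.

EXW: the seller makes goods available at their premises; the buyer bears all onward costs.
Seller's account: goods 262138.14 = 262138.14
Buyer's account: inland to port 1555.67 + export clearance 125.79 + origin terminal 416.21 + freight 2224.24 + insurance 338.06 + destination terminal 500.49 + brokerage 76.02 + duty 7766.21 + delivery 585.19 = 13587.88

Buyer's account: CNY 13587.88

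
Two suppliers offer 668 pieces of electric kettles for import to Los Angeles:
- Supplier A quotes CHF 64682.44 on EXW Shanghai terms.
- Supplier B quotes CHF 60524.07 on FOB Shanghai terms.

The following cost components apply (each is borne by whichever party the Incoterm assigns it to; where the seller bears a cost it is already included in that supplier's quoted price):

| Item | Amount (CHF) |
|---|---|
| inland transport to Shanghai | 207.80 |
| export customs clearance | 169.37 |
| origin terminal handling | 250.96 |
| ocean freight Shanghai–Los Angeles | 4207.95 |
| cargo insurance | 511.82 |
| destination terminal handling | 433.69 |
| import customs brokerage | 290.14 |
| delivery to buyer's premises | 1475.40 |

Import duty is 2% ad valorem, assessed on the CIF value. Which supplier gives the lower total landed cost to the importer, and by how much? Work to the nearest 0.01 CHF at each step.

Supplier B is cheaper by CHF 4882.23

Supplier A (EXW):
CIF value = EXW price + inland to port + export clearance + origin terminal + freight + insurance = 64682.44 + 207.80 + 169.37 + 250.96 + 4207.95 + 511.82 = 70030.34
Import duty = 70030.34 × 2% = 1400.61
Buyer bears (A): 207.80 + 169.37 + 250.96 + 4207.95 + 511.82 + 433.69 + 290.14 + 1475.40 = 7547.13
Landed cost (A) = invoice 64682.44 + 7547.13 + duty 1400.61 = 73630.18
Supplier B (FOB):
CIF value = FOB price + freight + insurance = 60524.07 + 4207.95 + 511.82 = 65243.84
Import duty = 65243.84 × 2% = 1304.88
Buyer bears (B): 4207.95 + 511.82 + 433.69 + 290.14 + 1475.40 = 6919.00
Landed cost (B) = invoice 60524.07 + 6919.00 + duty 1304.88 = 68747.95
Difference = |73630.18 − 68747.95| = 4882.23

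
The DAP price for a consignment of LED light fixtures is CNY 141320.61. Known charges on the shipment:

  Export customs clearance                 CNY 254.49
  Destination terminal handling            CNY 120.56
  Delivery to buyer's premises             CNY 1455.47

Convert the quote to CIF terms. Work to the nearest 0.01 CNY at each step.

Not relevant to the conversion: export clearance — on the seller under both DAP and CIF; already in the DAP price and stays in the CIF price.
From DAP to CIF, the seller no longer bears: destination terminal, delivery.
CIF price = 141320.61 − 120.56 − 1455.47 = 139744.58

CIF price: CNY 139744.58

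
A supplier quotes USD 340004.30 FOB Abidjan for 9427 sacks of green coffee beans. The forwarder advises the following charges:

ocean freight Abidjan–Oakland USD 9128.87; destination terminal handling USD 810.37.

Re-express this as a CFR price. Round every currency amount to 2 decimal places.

Not relevant to the conversion: destination terminal — on the buyer under both terms; not part of either seller's price.
From FOB to CFR, the seller additionally bears: freight.
CFR price = 340004.30 + 9128.87 = 349133.17

CFR price: USD 349133.17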